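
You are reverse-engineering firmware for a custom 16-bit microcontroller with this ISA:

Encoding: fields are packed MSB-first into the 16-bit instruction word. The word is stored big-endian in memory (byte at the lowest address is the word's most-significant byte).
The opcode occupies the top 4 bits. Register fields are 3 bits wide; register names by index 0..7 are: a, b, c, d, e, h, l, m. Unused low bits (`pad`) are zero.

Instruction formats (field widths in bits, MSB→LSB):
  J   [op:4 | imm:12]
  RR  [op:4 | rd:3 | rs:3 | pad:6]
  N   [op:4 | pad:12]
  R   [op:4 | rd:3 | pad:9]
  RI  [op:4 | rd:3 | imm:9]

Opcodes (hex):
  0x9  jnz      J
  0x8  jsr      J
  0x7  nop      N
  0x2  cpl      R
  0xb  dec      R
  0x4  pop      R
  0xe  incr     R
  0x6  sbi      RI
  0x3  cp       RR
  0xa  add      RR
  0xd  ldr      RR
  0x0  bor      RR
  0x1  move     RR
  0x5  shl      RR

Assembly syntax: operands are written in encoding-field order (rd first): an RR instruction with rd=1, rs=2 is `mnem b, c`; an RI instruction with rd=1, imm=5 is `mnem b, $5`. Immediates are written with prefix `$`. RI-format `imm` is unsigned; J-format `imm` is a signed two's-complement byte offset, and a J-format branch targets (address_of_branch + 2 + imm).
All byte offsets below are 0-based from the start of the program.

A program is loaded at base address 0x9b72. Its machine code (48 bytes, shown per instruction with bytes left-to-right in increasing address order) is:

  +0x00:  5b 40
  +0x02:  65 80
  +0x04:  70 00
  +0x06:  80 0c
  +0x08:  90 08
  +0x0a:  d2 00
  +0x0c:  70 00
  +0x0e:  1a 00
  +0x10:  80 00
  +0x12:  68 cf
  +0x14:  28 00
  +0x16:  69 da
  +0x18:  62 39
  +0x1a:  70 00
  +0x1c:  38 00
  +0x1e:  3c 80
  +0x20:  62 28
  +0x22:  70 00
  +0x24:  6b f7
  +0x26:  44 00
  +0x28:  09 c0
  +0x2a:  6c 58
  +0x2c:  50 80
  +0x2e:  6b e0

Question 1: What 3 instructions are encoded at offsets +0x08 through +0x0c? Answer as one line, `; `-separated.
@+08  big-endian(90 08) = 0x9008
  top 4b → 0x9 → jnz [J]
  imm: (w>>0)&0xfff=0x8 → $8
@+0a  big-endian(d2 00) = 0xd200
  top 4b → 0xd → ldr [RR]
  rd: (w>>9)&0x7=0x1 → b
  rs: (w>>6)&0x7=0x0 → a
@+0c  big-endian(70 00) = 0x7000
  top 4b → 0x7 → nop [N]

jnz $8; ldr b, a; nop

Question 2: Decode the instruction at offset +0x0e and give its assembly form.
off 0x0e: read 1a 00 as big → 0x1a00
  top 4b → 0x1 → move [RR]
  rd@[11:9]=0x5 ⇒ h
  rs@[8:6]=0x0 ⇒ a

move h, a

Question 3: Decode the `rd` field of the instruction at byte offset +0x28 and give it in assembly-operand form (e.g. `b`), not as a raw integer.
+0x28: 09 c0 ⇒ word 0x09c0 (big)
  op=0x09c0>>12=0x0 ⇒ bor (RR)
  [11:9] rd=4 = e
  [8:6] rs=7 = m

e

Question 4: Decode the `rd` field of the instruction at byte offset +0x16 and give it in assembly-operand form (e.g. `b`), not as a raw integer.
+0x16: 69 da ⇒ word 0x69da (big)
  top 4b → 0x6 → sbi [RI]
  rd: (w>>9)&0x7=0x4 → e
  imm: (w>>0)&0x1ff=0x1da → $474

e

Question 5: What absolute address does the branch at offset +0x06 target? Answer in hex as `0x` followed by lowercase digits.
0x9b86

[06] 80 0c → 0x800c
  top 4b → 0x8 → jsr [J]
  imm@[11:0]=0xc ⇒ $12
  target = base 0x9b72 + off 0x06 + 2 + imm 12 = 0x9b86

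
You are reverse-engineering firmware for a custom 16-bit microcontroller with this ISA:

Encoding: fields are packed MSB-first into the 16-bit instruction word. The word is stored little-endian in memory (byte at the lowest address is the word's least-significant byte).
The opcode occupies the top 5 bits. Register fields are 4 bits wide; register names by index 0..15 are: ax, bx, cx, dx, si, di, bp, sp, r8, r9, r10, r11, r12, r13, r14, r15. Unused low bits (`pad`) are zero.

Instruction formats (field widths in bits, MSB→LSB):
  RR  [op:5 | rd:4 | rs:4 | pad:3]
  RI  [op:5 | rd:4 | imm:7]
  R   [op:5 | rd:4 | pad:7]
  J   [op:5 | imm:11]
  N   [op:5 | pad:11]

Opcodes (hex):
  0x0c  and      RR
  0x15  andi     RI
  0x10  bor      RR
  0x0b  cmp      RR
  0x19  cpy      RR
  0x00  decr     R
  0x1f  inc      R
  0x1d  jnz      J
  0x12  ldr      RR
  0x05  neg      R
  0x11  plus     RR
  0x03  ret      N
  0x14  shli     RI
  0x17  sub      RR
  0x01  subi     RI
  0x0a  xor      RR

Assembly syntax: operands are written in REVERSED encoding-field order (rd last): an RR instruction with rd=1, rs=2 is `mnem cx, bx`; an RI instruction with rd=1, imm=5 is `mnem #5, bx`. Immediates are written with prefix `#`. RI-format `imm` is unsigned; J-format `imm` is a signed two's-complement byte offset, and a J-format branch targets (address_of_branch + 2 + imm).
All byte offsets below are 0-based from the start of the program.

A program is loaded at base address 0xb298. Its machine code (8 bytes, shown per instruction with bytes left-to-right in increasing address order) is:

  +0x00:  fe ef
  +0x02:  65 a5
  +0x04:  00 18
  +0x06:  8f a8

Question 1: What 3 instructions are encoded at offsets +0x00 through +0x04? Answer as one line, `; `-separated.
jnz #-2; shli #101, r10; ret

off 0x00: read fe ef as little → 0xeffe
  top 5b → 0x1d → jnz [J]
  imm@[10:0]=0x7fe (s11→-2) ⇒ #-2
off 0x02: read 65 a5 as little → 0xa565
  top 5b → 0x14 → shli [RI]
  rd@[10:7]=0xa ⇒ r10
  imm@[6:0]=0x65 ⇒ #101
off 0x04: read 00 18 as little → 0x1800
  top 5b → 0x3 → ret [N]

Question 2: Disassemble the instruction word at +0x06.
andi #15, bx

@+06  little-endian(8f a8) = 0xa88f
  opcode bits[15:11]=0x15: andi/RI
  rd: (w>>7)&0xf=0x1 → bx
  imm: (w>>0)&0x7f=0xf → #15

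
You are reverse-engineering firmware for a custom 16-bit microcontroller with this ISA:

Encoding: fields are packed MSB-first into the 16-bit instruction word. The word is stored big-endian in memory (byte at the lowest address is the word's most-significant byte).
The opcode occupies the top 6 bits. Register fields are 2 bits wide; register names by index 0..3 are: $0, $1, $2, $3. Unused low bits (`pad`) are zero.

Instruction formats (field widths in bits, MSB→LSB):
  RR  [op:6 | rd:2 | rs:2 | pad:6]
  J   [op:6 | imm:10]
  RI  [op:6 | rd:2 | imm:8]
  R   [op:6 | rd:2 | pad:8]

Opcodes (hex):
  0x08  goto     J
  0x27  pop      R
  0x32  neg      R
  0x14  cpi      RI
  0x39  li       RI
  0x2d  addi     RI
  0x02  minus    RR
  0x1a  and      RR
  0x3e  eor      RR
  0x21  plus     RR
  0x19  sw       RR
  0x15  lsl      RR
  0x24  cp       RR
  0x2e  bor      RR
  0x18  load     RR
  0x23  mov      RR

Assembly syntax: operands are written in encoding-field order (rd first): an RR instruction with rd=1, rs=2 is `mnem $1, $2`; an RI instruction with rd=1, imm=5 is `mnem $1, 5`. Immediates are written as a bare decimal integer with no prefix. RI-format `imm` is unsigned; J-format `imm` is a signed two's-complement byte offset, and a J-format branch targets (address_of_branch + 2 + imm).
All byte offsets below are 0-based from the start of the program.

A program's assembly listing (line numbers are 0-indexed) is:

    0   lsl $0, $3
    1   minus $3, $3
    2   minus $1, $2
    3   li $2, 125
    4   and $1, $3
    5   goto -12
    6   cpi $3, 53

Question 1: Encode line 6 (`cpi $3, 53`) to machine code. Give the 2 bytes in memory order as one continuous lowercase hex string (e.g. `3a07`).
6. cpi fields op=0x14:6|rd=3:2|imm=53:8 → word 5335h → 53 35

5335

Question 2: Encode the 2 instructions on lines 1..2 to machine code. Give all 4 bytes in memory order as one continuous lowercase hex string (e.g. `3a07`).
0bc00980

1. minus fields op=0x2:6|rd=3:2|rs=3:2|pad=0:6 → word 0bc0h → 0b c0
2. minus fields op=0x2:6|rd=1:2|rs=2:2|pad=0:6 → word 0980h → 09 80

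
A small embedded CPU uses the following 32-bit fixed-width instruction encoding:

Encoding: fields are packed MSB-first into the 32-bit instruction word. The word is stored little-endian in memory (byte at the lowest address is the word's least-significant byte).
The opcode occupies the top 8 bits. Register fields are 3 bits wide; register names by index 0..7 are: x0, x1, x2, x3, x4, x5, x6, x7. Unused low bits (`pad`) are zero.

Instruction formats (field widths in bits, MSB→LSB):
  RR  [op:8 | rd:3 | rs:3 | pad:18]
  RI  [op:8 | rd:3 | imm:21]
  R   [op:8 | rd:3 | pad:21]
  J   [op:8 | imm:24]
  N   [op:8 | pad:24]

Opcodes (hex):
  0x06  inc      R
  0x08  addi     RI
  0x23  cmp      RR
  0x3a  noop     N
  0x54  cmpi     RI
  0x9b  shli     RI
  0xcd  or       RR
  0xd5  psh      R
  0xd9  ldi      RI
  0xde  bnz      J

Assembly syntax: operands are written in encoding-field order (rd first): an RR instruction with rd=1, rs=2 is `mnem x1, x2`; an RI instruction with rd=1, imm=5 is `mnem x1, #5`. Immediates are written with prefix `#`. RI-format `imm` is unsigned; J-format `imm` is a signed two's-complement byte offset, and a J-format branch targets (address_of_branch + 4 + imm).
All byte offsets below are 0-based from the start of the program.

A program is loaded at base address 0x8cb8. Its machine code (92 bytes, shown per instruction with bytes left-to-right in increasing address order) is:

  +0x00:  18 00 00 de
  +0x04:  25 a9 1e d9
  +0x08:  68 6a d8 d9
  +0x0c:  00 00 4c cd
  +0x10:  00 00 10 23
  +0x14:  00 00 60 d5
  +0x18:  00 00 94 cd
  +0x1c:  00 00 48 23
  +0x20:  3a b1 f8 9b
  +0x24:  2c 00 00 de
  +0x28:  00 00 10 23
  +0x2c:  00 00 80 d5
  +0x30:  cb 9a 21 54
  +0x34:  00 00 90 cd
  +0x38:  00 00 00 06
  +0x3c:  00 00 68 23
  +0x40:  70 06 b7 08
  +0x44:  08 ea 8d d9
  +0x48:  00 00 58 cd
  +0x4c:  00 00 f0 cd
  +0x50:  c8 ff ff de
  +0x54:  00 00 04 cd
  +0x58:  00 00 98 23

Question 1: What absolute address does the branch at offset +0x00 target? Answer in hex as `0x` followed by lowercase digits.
@+00  little-endian(18 00 00 de) = 0xde000018
  opcode bits[31:24]=0xde: bnz/J
  imm@[23:0]=0x18 ⇒ #24
  target = base 0x8cb8 + off 0x00 + 4 + imm 24 = 0x8cd4

0x8cd4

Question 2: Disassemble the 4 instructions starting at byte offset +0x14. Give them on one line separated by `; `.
psh x3; or x4, x5; cmp x2, x2; shli x7, #1618234

@+14  little-endian(00 00 60 d5) = 0xd5600000
  opcode bits[31:24]=0xd5: psh/R
  rd@[23:21]=0x3 ⇒ x3
@+18  little-endian(00 00 94 cd) = 0xcd940000
  opcode bits[31:24]=0xcd: or/RR
  rd@[23:21]=0x4 ⇒ x4
  rs@[20:18]=0x5 ⇒ x5
@+1c  little-endian(00 00 48 23) = 0x23480000
  opcode bits[31:24]=0x23: cmp/RR
  rd@[23:21]=0x2 ⇒ x2
  rs@[20:18]=0x2 ⇒ x2
@+20  little-endian(3a b1 f8 9b) = 0x9bf8b13a
  opcode bits[31:24]=0x9b: shli/RI
  rd@[23:21]=0x7 ⇒ x7
  imm@[20:0]=0x18b13a ⇒ #1618234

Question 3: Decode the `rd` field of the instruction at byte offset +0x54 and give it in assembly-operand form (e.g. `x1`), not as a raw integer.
@+54  little-endian(00 00 04 cd) = 0xcd040000
  opcode bits[31:24]=0xcd: or/RR
  rd: (w>>21)&0x7=0x0 → x0
  rs: (w>>18)&0x7=0x1 → x1

x0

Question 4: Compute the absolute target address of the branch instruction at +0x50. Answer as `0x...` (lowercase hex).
0x8cd4

[50] c8 ff ff de → 0xdeffffc8
  opcode bits[31:24]=0xde: bnz/J
  imm: (w>>0)&0xffffff=0xffffc8 (s24→-56) → #-56
  target = base 0x8cb8 + off 0x50 + 4 + imm -56 = 0x8cd4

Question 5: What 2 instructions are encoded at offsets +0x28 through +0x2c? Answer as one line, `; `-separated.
off 0x28: read 00 00 10 23 as little → 0x23100000
  top 8b → 0x23 → cmp [RR]
  rd: (w>>21)&0x7=0x0 → x0
  rs: (w>>18)&0x7=0x4 → x4
off 0x2c: read 00 00 80 d5 as little → 0xd5800000
  top 8b → 0xd5 → psh [R]
  rd: (w>>21)&0x7=0x4 → x4

cmp x0, x4; psh x4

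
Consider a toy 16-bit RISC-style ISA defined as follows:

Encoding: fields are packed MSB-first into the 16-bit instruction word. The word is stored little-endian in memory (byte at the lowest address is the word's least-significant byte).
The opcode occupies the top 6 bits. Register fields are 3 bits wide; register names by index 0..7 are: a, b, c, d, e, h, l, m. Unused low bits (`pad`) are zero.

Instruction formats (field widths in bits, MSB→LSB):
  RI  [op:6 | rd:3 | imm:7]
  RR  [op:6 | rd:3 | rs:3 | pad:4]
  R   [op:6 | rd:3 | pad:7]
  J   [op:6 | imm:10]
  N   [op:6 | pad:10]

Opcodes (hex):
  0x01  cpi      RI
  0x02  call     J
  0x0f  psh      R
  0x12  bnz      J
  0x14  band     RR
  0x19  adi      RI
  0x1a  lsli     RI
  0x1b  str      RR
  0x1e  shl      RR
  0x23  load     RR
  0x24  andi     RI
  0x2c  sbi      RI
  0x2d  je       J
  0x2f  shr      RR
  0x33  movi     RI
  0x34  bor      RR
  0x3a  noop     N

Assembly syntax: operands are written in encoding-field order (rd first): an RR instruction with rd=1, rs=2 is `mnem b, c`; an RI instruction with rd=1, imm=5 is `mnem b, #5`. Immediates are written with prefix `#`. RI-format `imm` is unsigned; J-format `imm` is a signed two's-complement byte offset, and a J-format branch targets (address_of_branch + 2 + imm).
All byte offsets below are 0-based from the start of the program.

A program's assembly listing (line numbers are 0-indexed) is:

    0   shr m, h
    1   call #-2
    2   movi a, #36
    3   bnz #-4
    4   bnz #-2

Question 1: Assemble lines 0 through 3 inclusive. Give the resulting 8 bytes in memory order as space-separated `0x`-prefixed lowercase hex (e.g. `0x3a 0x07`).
L0: shr op=0x2f:6|rd=7:3|rs=5:3|pad=0:4 ⇒ 0xbfd0 ⇒ little d0 bf
L1: call op=0x2:6|imm=-2:10 ⇒ 0x0bfe ⇒ little fe 0b
L2: movi op=0x33:6|rd=0:3|imm=36:7 ⇒ 0xcc24 ⇒ little 24 cc
L3: bnz op=0x12:6|imm=-4:10 ⇒ 0x4bfc ⇒ little fc 4b

0xd0 0xbf 0xfe 0x0b 0x24 0xcc 0xfc 0x4b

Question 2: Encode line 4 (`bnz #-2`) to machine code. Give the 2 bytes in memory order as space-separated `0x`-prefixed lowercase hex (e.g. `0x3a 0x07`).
line 4 (bnz): pack op=0x12:6|imm=-2:10 = 0x4bfe; little→ fe 4b

0xfe 0x4b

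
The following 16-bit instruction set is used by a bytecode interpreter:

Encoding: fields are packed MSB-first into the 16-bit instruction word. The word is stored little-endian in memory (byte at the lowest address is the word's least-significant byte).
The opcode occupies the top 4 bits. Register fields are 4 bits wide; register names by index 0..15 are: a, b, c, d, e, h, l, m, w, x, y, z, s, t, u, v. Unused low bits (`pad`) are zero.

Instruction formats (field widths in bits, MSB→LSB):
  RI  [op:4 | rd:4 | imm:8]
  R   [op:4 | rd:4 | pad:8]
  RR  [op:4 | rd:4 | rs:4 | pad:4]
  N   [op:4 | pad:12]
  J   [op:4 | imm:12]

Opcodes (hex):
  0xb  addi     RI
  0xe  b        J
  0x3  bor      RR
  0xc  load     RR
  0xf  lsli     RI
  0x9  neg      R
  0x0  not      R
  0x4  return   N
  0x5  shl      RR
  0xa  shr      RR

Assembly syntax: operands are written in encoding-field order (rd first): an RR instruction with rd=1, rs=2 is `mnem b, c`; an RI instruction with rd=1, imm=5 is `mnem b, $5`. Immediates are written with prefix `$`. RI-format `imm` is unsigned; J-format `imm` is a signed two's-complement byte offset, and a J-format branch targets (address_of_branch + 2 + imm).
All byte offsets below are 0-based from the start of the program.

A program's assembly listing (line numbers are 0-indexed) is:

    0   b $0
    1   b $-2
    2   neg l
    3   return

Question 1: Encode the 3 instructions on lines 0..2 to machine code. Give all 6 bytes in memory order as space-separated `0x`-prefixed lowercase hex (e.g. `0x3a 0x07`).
0x00 0xe0 0xfe 0xef 0x00 0x96

line 0 (b): pack op=0xe:4|imm=0:12 = 0xe000; little→ 00 e0
line 1 (b): pack op=0xe:4|imm=-2:12 = 0xeffe; little→ fe ef
line 2 (neg): pack op=0x9:4|rd=6:4|pad=0:8 = 0x9600; little→ 00 96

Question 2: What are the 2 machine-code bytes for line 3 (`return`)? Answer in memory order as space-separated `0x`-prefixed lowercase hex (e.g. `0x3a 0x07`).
0x00 0x40

3. return fields op=0x4:4|pad=0:12 → word 4000h → 00 40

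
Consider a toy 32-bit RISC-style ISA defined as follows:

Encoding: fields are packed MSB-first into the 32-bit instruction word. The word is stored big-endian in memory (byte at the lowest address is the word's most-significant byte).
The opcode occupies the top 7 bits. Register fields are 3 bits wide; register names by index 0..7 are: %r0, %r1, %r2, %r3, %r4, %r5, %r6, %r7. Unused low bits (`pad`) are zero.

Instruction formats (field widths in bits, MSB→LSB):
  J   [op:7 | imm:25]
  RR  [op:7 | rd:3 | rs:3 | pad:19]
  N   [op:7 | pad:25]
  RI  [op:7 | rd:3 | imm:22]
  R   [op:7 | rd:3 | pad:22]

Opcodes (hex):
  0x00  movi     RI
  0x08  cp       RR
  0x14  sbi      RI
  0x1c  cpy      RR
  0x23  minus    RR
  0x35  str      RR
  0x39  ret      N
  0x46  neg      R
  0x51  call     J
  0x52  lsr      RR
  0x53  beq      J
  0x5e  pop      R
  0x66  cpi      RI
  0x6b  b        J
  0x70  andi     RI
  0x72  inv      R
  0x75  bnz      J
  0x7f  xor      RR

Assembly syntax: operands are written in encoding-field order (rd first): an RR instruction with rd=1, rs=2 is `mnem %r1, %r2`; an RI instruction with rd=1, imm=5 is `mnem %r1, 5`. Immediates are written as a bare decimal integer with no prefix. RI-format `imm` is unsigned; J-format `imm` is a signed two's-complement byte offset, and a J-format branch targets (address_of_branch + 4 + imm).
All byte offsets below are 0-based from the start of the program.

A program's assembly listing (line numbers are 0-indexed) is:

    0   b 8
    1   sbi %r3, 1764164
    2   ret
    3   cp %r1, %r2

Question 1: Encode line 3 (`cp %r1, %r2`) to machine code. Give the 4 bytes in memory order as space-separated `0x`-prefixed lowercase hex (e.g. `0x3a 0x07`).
0x10 0x50 0x00 0x00

line 3 (cp): pack op=0x8:7|rd=1:3|rs=2:3|pad=0:19 = 0x10500000; big→ 10 50 00 00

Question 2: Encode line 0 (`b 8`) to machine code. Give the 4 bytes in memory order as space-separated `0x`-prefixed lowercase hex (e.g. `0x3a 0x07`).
0xd6 0x00 0x00 0x08

L0: b op=0x6b:7|imm=8:25 ⇒ 0xd6000008 ⇒ big d6 00 00 08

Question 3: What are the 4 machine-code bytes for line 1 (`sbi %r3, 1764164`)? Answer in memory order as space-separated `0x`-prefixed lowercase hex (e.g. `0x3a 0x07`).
0x28 0xda 0xeb 0x44

1. sbi fields op=0x14:7|rd=3:3|imm=1764164:22 → word 28daeb44h → 28 da eb 44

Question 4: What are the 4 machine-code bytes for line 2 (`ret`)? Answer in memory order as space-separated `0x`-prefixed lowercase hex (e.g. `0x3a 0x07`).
0x72 0x00 0x00 0x00

L2: ret op=0x39:7|pad=0:25 ⇒ 0x72000000 ⇒ big 72 00 00 00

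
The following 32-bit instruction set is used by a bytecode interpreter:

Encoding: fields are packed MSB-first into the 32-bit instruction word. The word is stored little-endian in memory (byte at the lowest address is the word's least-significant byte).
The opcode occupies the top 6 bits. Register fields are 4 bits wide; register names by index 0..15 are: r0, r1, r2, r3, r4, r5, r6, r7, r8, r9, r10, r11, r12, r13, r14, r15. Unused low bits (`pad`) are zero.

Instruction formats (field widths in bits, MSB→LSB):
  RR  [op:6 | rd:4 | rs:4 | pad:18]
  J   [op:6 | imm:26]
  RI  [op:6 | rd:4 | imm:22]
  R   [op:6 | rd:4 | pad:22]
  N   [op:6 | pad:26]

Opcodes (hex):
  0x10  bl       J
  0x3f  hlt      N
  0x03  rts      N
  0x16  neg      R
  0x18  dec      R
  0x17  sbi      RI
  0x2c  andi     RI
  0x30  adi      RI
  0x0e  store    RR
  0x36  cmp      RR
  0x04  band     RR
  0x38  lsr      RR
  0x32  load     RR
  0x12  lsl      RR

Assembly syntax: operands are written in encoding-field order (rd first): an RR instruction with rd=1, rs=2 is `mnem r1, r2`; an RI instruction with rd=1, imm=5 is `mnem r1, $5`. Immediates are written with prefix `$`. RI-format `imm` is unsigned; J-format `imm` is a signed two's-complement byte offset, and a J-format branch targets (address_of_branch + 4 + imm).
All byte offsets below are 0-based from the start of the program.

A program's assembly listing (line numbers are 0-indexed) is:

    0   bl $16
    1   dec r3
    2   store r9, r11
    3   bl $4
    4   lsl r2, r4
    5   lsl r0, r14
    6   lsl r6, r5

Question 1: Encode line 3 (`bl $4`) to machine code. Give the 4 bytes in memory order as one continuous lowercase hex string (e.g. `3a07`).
L3: bl op=0x10:6|imm=4:26 ⇒ 0x40000004 ⇒ little 04 00 00 40

04000040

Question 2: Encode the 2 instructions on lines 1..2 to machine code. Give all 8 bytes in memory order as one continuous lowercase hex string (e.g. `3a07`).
0000c06000006c3a

line 1 (dec): pack op=0x18:6|rd=3:4|pad=0:22 = 0x60c00000; little→ 00 00 c0 60
line 2 (store): pack op=0xe:6|rd=9:4|rs=11:4|pad=0:18 = 0x3a6c0000; little→ 00 00 6c 3a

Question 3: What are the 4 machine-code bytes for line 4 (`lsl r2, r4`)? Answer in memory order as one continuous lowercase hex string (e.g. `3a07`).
00009048

line 4 (lsl): pack op=0x12:6|rd=2:4|rs=4:4|pad=0:18 = 0x48900000; little→ 00 00 90 48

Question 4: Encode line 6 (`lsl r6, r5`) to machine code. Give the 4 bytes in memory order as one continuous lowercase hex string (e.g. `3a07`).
00009449

line 6 (lsl): pack op=0x12:6|rd=6:4|rs=5:4|pad=0:18 = 0x49940000; little→ 00 00 94 49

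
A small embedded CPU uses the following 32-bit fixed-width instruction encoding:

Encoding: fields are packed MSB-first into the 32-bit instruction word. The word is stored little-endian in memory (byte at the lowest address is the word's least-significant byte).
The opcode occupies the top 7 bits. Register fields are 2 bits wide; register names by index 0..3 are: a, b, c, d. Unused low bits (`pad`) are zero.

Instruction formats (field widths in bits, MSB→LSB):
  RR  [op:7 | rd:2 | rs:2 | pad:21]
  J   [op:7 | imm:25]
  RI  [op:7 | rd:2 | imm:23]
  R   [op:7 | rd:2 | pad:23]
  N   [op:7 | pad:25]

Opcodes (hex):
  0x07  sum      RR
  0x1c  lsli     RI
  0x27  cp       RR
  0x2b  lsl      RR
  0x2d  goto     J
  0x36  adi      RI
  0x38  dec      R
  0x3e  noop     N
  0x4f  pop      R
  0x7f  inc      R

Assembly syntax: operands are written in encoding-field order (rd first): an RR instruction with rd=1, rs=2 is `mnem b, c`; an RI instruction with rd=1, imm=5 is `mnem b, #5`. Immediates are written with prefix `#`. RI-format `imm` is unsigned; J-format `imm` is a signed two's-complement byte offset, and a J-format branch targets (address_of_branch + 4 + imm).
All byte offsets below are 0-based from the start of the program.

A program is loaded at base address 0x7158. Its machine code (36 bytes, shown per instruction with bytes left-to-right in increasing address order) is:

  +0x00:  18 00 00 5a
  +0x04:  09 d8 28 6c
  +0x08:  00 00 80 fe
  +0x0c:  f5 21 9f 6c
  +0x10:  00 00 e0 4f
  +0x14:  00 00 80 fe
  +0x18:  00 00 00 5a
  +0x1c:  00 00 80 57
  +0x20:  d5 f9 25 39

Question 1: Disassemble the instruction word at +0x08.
+0x08: 00 00 80 fe ⇒ word 0xfe800000 (little)
  top 7b → 0x7f → inc [R]
  rd: (w>>23)&0x3=0x1 → b

inc b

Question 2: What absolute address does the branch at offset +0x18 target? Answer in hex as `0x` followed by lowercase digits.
0x7174

[18] 00 00 00 5a → 0x5a000000
  op=0x5a000000>>25=0x2d ⇒ goto (J)
  [24:0] imm=0 = #0
  target = base 0x7158 + off 0x18 + 4 + imm 0 = 0x7174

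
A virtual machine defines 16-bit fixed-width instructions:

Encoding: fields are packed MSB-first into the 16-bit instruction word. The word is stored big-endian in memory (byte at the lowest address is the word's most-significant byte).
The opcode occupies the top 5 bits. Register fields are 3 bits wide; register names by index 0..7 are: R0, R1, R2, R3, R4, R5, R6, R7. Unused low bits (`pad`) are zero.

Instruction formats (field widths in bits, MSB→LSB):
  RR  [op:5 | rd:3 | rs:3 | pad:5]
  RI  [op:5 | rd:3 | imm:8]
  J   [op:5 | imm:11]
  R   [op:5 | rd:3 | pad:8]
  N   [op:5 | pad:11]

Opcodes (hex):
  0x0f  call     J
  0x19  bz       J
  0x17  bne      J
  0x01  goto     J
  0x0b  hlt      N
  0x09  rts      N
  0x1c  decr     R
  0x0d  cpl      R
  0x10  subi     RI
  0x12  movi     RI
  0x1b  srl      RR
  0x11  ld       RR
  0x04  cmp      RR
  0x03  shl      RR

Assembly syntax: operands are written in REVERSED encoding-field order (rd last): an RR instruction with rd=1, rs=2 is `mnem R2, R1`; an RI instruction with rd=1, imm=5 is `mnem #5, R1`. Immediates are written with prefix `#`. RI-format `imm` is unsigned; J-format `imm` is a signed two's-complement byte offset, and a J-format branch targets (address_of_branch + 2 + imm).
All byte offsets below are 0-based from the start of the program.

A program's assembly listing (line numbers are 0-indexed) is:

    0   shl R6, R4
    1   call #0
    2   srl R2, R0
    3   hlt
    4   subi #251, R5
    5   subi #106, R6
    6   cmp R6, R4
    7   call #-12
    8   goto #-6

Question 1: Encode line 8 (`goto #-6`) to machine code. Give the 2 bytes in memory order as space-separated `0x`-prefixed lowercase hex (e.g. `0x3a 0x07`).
0x0f 0xfa

line 8 (goto): pack op=0x1:5|imm=-6:11 = 0x0ffa; big→ 0f fa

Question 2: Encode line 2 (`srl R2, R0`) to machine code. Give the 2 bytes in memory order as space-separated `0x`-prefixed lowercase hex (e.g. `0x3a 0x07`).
0xd8 0x40

L2: srl op=0x1b:5|rd=0:3|rs=2:3|pad=0:5 ⇒ 0xd840 ⇒ big d8 40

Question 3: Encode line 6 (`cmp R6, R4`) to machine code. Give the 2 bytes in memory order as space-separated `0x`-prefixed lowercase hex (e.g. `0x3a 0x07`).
line 6 (cmp): pack op=0x4:5|rd=4:3|rs=6:3|pad=0:5 = 0x24c0; big→ 24 c0

0x24 0xc0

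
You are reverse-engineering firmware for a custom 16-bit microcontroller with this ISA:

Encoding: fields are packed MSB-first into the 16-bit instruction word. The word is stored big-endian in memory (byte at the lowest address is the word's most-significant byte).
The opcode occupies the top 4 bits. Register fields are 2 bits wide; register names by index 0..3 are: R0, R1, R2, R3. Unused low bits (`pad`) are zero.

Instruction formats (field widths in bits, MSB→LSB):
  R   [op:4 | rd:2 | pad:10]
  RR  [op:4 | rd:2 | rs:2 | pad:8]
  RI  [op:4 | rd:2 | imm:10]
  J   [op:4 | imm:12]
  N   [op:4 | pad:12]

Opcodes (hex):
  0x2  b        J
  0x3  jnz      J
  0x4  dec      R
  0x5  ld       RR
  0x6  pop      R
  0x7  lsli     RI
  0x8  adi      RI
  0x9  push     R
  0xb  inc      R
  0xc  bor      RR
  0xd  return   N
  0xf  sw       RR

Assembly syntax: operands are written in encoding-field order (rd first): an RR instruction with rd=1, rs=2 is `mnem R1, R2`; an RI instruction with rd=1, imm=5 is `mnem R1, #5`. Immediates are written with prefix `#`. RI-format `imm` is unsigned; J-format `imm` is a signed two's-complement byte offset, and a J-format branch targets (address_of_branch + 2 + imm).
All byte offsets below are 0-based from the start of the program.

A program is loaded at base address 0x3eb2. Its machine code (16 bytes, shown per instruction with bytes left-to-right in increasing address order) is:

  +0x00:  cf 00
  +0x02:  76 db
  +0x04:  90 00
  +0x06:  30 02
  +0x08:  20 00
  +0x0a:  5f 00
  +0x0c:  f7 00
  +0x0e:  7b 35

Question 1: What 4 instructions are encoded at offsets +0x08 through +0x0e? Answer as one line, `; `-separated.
b #0; ld R3, R3; sw R1, R3; lsli R2, #821

[08] 20 00 → 0x2000
  op=0x2000>>12=0x2 ⇒ b (J)
  [11:0] imm=0 = #0
[0a] 5f 00 → 0x5f00
  op=0x5f00>>12=0x5 ⇒ ld (RR)
  [11:10] rd=3 = R3
  [9:8] rs=3 = R3
[0c] f7 00 → 0xf700
  op=0xf700>>12=0xf ⇒ sw (RR)
  [11:10] rd=1 = R1
  [9:8] rs=3 = R3
[0e] 7b 35 → 0x7b35
  op=0x7b35>>12=0x7 ⇒ lsli (RI)
  [11:10] rd=2 = R2
  [9:0] imm=821 = #821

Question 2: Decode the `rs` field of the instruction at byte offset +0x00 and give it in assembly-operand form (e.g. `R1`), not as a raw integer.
R3

+0x00: cf 00 ⇒ word 0xcf00 (big)
  opcode bits[15:12]=0xc: bor/RR
  rd: (w>>10)&0x3=0x3 → R3
  rs: (w>>8)&0x3=0x3 → R3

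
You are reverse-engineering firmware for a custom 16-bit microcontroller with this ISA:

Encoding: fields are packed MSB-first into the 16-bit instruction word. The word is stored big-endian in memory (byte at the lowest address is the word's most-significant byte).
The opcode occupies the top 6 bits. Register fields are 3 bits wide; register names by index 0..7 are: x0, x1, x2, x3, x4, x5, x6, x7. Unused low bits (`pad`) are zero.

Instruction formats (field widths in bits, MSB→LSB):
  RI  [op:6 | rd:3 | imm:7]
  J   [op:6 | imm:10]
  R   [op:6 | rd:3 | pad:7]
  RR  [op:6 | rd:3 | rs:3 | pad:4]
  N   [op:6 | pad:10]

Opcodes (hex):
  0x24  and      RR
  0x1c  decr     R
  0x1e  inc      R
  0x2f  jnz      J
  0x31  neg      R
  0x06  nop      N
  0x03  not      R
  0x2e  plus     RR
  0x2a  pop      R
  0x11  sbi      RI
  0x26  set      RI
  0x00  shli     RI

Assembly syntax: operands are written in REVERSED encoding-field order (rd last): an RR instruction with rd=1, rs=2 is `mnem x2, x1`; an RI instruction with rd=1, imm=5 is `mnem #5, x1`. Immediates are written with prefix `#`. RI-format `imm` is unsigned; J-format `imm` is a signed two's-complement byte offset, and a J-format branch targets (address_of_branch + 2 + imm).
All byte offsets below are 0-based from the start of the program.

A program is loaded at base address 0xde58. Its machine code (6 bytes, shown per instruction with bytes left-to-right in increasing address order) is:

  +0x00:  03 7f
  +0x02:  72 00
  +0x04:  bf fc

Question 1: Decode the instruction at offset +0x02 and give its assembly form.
decr x4

@+02  big-endian(72 00) = 0x7200
  opcode bits[15:10]=0x1c: decr/R
  [9:7] rd=4 = x4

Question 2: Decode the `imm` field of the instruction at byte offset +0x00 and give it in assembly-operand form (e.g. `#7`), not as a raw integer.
off 0x00: read 03 7f as big → 0x037f
  op=0x037f>>10=0x0 ⇒ shli (RI)
  [9:7] rd=6 = x6
  [6:0] imm=127 = #127

#127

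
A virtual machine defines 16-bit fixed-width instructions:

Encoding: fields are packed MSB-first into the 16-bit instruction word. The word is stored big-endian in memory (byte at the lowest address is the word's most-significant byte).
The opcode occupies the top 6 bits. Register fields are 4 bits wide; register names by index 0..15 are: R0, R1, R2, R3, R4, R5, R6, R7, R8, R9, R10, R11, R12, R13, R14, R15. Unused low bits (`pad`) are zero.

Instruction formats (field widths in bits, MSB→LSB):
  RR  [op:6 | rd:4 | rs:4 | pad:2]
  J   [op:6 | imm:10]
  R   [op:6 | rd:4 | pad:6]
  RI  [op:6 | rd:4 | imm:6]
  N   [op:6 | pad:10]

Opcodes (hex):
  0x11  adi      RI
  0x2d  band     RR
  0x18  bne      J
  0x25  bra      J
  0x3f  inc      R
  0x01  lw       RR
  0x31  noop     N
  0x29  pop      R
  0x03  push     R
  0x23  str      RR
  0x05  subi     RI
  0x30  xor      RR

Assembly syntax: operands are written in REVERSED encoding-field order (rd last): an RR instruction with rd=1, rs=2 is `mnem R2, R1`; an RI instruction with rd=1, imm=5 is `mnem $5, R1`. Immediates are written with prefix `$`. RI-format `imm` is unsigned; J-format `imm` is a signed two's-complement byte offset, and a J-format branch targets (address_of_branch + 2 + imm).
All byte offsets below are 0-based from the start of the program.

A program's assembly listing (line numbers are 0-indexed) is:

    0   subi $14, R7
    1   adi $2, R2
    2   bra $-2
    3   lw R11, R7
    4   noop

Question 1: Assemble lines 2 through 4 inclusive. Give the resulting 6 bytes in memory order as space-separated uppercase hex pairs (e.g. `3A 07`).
2. bra fields op=0x25:6|imm=-2:10 → word 97feh → 97 fe
3. lw fields op=0x1:6|rd=7:4|rs=11:4|pad=0:2 → word 05ech → 05 ec
4. noop fields op=0x31:6|pad=0:10 → word c400h → c4 00

97 FE 05 EC C4 00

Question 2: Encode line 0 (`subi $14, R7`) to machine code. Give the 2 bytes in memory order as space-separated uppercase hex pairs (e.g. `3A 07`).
0. subi fields op=0x5:6|rd=7:4|imm=14:6 → word 15ceh → 15 ce

15 CE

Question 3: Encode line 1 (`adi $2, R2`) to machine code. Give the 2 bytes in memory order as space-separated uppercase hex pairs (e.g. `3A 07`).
L1: adi op=0x11:6|rd=2:4|imm=2:6 ⇒ 0x4482 ⇒ big 44 82

44 82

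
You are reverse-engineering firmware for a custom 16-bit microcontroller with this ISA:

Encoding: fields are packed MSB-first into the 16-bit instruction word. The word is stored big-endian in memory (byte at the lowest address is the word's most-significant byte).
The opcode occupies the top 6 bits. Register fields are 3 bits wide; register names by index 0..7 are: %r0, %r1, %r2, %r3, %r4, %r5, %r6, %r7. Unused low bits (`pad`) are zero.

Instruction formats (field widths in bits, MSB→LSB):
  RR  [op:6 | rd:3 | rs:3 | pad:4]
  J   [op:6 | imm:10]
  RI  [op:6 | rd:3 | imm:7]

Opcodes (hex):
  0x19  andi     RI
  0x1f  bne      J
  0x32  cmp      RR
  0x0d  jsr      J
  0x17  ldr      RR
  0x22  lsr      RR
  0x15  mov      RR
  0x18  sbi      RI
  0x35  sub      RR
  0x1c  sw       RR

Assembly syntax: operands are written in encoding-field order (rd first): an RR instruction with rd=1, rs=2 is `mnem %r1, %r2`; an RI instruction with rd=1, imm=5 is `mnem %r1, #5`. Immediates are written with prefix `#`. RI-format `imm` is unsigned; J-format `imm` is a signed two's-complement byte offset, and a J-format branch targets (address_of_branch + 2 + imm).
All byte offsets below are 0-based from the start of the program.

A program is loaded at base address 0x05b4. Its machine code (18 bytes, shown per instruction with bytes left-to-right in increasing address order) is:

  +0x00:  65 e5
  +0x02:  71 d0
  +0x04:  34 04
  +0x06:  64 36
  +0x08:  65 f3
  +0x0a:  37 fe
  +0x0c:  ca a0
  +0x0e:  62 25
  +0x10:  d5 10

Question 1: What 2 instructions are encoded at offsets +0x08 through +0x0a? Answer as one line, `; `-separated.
andi %r3, #115; jsr #-2

off 0x08: read 65 f3 as big → 0x65f3
  op=0x65f3>>10=0x19 ⇒ andi (RI)
  rd@[9:7]=0x3 ⇒ %r3
  imm@[6:0]=0x73 ⇒ #115
off 0x0a: read 37 fe as big → 0x37fe
  op=0x37fe>>10=0xd ⇒ jsr (J)
  imm@[9:0]=0x3fe (s10→-2) ⇒ #-2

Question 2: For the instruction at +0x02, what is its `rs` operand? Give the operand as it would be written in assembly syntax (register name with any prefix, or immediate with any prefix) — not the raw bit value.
%r5

off 0x02: read 71 d0 as big → 0x71d0
  opcode bits[15:10]=0x1c: sw/RR
  [9:7] rd=3 = %r3
  [6:4] rs=5 = %r5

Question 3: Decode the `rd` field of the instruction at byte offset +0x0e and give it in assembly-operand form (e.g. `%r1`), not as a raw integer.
@+0e  big-endian(62 25) = 0x6225
  opcode bits[15:10]=0x18: sbi/RI
  rd@[9:7]=0x4 ⇒ %r4
  imm@[6:0]=0x25 ⇒ #37

%r4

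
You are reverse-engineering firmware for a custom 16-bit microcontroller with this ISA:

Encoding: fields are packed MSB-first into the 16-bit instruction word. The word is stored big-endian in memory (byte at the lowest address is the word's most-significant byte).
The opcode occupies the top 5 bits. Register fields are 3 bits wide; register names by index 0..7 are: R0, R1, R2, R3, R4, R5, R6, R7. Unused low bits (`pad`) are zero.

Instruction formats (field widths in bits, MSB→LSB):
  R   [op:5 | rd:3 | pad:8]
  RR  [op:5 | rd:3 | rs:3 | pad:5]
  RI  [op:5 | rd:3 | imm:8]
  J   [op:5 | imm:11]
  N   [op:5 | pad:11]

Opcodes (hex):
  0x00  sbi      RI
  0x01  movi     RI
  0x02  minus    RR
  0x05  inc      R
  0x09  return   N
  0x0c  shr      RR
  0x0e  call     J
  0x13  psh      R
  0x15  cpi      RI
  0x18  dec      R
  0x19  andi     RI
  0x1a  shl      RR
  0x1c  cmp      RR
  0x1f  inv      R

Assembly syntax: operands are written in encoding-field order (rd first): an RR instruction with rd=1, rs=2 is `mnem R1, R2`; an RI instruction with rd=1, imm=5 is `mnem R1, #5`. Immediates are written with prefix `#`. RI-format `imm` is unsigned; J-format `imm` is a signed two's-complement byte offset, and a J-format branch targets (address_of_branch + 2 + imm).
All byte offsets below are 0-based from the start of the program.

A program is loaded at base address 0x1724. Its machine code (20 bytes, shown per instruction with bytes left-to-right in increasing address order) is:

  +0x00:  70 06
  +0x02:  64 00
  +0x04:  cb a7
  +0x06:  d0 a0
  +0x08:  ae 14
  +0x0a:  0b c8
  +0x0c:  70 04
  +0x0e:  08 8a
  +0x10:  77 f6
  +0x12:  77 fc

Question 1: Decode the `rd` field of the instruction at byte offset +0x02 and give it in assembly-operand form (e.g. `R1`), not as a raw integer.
+0x02: 64 00 ⇒ word 0x6400 (big)
  opcode bits[15:11]=0xc: shr/RR
  [10:8] rd=4 = R4
  [7:5] rs=0 = R0

R4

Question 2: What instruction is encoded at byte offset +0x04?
@+04  big-endian(cb a7) = 0xcba7
  op=0xcba7>>11=0x19 ⇒ andi (RI)
  rd: (w>>8)&0x7=0x3 → R3
  imm: (w>>0)&0xff=0xa7 → #167

andi R3, #167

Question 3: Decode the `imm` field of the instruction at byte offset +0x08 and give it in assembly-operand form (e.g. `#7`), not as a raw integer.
off 0x08: read ae 14 as big → 0xae14
  op=0xae14>>11=0x15 ⇒ cpi (RI)
  [10:8] rd=6 = R6
  [7:0] imm=20 = #20

#20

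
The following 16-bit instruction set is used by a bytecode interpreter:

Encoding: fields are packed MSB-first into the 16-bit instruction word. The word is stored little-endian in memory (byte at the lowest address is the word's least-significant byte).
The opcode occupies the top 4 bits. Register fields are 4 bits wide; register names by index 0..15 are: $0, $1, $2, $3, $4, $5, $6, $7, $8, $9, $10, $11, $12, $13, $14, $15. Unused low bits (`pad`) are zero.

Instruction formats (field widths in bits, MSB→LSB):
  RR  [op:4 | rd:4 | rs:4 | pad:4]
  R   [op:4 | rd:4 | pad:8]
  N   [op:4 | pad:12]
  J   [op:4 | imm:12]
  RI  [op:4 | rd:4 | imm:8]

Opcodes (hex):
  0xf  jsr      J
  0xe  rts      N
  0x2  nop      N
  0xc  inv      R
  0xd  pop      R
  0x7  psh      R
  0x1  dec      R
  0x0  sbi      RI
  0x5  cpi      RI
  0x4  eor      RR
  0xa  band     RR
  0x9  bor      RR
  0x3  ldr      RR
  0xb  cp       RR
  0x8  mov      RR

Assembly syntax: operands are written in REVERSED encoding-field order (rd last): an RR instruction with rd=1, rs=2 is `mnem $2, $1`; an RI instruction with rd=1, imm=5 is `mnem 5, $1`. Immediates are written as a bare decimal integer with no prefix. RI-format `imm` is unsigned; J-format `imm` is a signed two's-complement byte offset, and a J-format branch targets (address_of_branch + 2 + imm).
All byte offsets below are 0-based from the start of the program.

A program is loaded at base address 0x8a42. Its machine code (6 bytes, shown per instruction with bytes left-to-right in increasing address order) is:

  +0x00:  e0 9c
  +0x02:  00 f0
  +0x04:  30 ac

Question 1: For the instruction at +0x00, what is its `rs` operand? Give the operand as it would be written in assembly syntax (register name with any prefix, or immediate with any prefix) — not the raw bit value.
$14

[00] e0 9c → 0x9ce0
  opcode bits[15:12]=0x9: bor/RR
  [11:8] rd=12 = $12
  [7:4] rs=14 = $14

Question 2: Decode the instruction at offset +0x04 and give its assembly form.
+0x04: 30 ac ⇒ word 0xac30 (little)
  opcode bits[15:12]=0xa: band/RR
  rd@[11:8]=0xc ⇒ $12
  rs@[7:4]=0x3 ⇒ $3

band $3, $12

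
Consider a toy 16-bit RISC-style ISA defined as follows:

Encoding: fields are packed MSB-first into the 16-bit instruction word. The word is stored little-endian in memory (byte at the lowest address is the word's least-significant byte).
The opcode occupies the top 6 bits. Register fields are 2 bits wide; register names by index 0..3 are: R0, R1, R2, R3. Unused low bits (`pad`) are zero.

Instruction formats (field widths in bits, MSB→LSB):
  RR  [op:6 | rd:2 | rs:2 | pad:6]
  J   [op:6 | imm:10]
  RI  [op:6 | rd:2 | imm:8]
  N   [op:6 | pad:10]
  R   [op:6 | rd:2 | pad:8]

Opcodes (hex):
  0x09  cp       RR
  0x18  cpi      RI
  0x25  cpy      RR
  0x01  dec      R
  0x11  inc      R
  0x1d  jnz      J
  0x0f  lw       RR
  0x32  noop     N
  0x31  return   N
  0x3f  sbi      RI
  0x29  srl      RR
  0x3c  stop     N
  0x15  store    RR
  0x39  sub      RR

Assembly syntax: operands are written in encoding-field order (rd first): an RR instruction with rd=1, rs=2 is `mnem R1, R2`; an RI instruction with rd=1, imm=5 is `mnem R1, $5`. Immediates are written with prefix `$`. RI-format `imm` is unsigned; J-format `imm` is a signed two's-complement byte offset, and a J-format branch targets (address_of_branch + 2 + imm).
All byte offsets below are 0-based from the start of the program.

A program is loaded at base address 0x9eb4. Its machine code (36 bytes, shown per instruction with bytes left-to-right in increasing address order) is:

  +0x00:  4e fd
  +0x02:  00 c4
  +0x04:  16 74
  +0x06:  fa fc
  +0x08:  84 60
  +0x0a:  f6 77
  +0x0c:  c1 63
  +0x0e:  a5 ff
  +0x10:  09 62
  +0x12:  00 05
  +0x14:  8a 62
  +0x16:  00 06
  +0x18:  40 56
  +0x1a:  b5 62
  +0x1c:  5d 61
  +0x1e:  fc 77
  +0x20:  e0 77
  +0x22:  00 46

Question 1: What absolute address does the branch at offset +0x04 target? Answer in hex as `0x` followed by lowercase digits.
@+04  little-endian(16 74) = 0x7416
  opcode bits[15:10]=0x1d: jnz/J
  imm@[9:0]=0x16 ⇒ $22
  target = base 0x9eb4 + off 0x04 + 2 + imm 22 = 0x9ed0

0x9ed0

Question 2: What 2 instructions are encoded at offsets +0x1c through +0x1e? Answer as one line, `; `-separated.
off 0x1c: read 5d 61 as little → 0x615d
  top 6b → 0x18 → cpi [RI]
  [9:8] rd=1 = R1
  [7:0] imm=93 = $93
off 0x1e: read fc 77 as little → 0x77fc
  top 6b → 0x1d → jnz [J]
  [9:0] imm=1020 (s10→-4) = $-4

cpi R1, $93; jnz $-4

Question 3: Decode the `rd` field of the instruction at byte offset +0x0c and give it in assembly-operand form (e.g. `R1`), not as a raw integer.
@+0c  little-endian(c1 63) = 0x63c1
  op=0x63c1>>10=0x18 ⇒ cpi (RI)
  rd@[9:8]=0x3 ⇒ R3
  imm@[7:0]=0xc1 ⇒ $193

R3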